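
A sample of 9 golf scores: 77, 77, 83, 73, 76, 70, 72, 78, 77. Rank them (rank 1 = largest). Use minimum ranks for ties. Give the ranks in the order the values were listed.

3, 3, 1, 7, 6, 9, 8, 2, 3

Sorted (descending): 83, 78, 77, 77, 77, 76, 73, 72, 70
The 3 values of 77 occupy positions 3–5 → each gets rank 3.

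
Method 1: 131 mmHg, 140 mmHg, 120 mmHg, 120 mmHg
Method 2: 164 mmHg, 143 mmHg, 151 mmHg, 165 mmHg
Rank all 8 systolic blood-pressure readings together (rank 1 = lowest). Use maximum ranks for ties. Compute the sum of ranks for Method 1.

11

Sorted (ascending): 120, 120, 131, 140, 143, 151, 164, 165
The 2 values of 120 occupy positions 1–2 → each gets rank 2.
Method 1 values → pooled ranks: 131→3, 140→4, 120→2, 120→2
Rank sum = 3 + 4 + 2 + 2 = 11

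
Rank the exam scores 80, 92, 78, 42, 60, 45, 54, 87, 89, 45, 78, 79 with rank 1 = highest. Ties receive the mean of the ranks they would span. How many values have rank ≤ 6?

5

Sorted (descending): 92, 89, 87, 80, 79, 78, 78, 60, 54, 45, 45, 42
The 2 values of 78 occupy positions 6–7 → average rank (6+7)/2 = 6.5.
The 2 values of 45 occupy positions 10–11 → average rank (10+11)/2 = 10.5.
Ranks ≤ 6: {1, 2, 3, 4, 5} → 5 values.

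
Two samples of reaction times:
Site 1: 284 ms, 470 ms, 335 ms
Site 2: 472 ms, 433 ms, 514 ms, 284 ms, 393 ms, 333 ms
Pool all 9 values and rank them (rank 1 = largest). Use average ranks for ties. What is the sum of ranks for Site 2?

27.5

Sorted (descending): 514, 472, 470, 433, 393, 335, 333, 284, 284
The 2 values of 284 occupy positions 8–9 → average rank (8+9)/2 = 8.5.
Site 2 values → pooled ranks: 472→2, 433→4, 514→1, 284→8.5, 393→5, 333→7
Rank sum = 2 + 4 + 1 + 8.5 + 5 + 7 = 27.5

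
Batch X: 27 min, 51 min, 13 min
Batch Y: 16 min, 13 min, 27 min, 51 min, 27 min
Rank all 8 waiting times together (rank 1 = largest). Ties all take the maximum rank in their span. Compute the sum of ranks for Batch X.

15

Sorted (descending): 51, 51, 27, 27, 27, 16, 13, 13
The 2 values of 51 occupy positions 1–2 → each gets rank 2.
The 3 values of 27 occupy positions 3–5 → each gets rank 5.
The 2 values of 13 occupy positions 7–8 → each gets rank 8.
Batch X values → pooled ranks: 27→5, 51→2, 13→8
Rank sum = 5 + 2 + 8 = 15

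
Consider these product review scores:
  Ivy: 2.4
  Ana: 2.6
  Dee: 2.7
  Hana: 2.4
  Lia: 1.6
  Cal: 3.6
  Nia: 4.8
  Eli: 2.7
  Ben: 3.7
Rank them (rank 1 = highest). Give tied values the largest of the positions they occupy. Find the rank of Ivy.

8

Sorted (descending): 4.8, 3.7, 3.6, 2.7, 2.7, 2.6, 2.4, 2.4, 1.6
The 2 values of 2.7 occupy positions 4–5 → each gets rank 5.
The 2 values of 2.4 occupy positions 7–8 → each gets rank 8.
Ivy has value 2.4 → rank 8.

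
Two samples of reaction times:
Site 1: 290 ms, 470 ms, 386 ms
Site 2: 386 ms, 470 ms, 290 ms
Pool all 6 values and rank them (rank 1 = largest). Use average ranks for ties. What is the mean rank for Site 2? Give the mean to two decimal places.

3.50

Sorted (descending): 470, 470, 386, 386, 290, 290
The 2 values of 470 occupy positions 1–2 → average rank (1+2)/2 = 1.5.
The 2 values of 386 occupy positions 3–4 → average rank (3+4)/2 = 3.5.
The 2 values of 290 occupy positions 5–6 → average rank (5+6)/2 = 5.5.
Site 2 values → pooled ranks: 386→3.5, 470→1.5, 290→5.5
Mean rank = (3.5 + 1.5 + 5.5) / 3 = 3.50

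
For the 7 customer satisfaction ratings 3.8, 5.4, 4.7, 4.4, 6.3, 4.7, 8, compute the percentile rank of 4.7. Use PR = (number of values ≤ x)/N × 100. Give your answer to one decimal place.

N = 7.
Strictly below 4.7: 2. Equal to 4.7: 2.
PR = 4/7 × 100 = 57.1

57.1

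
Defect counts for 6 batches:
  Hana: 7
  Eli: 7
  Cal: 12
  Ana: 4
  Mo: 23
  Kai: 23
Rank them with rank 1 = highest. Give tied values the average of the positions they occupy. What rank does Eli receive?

Sorted (descending): 23, 23, 12, 7, 7, 4
The 2 values of 23 occupy positions 1–2 → average rank (1+2)/2 = 1.5.
The 2 values of 7 occupy positions 4–5 → average rank (4+5)/2 = 4.5.
Eli has value 7 → rank 4.5.

4.5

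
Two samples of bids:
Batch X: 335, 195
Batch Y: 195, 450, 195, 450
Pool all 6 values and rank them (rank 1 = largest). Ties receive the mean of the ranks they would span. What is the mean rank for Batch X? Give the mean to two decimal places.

Sorted (descending): 450, 450, 335, 195, 195, 195
The 2 values of 450 occupy positions 1–2 → average rank (1+2)/2 = 1.5.
The 3 values of 195 occupy positions 4–6 → average rank 5.
Batch X values → pooled ranks: 335→3, 195→5
Mean rank = (3 + 5) / 2 = 4.00

4.00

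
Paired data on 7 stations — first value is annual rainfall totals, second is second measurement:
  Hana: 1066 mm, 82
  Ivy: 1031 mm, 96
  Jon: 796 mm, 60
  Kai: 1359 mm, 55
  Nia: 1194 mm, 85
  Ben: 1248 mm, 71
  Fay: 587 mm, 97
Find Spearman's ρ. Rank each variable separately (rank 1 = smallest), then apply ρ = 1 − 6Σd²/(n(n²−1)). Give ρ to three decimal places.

Ranks of variable 1: 4, 3, 2, 7, 5, 6, 1
Ranks of variable 2: 4, 6, 2, 1, 5, 3, 7
d = r₁ − r₂: 0, -3, 0, 6, 0, 3, -6
d²: 0, 9, 0, 36, 0, 9, 36; Σd² = 90
ρ = 1 − 6·90/(7·48) = 1 − 540/336 = -0.607

-0.607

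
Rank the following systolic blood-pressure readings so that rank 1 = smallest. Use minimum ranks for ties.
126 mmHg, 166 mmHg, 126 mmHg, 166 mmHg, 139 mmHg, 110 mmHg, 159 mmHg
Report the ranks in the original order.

Sorted (ascending): 110, 126, 126, 139, 159, 166, 166
The 2 values of 126 occupy positions 2–3 → each gets rank 2.
The 2 values of 166 occupy positions 6–7 → each gets rank 6.

2, 6, 2, 6, 4, 1, 5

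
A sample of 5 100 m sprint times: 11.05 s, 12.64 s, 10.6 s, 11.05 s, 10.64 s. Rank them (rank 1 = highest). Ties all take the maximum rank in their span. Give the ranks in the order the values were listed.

3, 1, 5, 3, 4

Sorted (descending): 12.64, 11.05, 11.05, 10.64, 10.6
The 2 values of 11.05 occupy positions 2–3 → each gets rank 3.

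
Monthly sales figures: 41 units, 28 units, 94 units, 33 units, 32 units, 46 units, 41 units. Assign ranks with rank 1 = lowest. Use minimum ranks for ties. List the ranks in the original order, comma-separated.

Sorted (ascending): 28, 32, 33, 41, 41, 46, 94
The 2 values of 41 occupy positions 4–5 → each gets rank 4.

4, 1, 7, 3, 2, 6, 4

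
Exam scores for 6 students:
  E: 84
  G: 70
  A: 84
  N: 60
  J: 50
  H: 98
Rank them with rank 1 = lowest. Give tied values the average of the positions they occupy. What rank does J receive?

Sorted (ascending): 50, 60, 70, 84, 84, 98
The 2 values of 84 occupy positions 4–5 → average rank (4+5)/2 = 4.5.
J has value 50 → rank 1.

1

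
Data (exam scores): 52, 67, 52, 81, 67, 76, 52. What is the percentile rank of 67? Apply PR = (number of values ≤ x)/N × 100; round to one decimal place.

N = 7.
Strictly below 67: 3. Equal to 67: 2.
PR = 5/7 × 100 = 71.4

71.4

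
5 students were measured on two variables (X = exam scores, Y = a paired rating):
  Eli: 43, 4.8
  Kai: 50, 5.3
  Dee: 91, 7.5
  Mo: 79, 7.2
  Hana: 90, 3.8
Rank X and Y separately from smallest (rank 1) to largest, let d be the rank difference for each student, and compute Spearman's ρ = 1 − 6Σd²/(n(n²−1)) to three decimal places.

0.400

Ranks of variable 1: 1, 2, 5, 3, 4
Ranks of variable 2: 2, 3, 5, 4, 1
d = r₁ − r₂: -1, -1, 0, -1, 3
d²: 1, 1, 0, 1, 9; Σd² = 12
ρ = 1 − 6·12/(5·24) = 1 − 72/120 = 0.400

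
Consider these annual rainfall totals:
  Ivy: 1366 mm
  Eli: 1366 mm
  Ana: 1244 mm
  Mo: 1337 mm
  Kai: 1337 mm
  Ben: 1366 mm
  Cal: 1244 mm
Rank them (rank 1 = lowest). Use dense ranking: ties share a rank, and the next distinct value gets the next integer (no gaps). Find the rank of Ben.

3

Sorted (ascending): 1244, 1244, 1337, 1337, 1366, 1366, 1366
The 2 values of 1244 share dense rank 1.
The 2 values of 1337 share dense rank 2.
The 3 values of 1366 share dense rank 3.
Ben has value 1366 mm → rank 3.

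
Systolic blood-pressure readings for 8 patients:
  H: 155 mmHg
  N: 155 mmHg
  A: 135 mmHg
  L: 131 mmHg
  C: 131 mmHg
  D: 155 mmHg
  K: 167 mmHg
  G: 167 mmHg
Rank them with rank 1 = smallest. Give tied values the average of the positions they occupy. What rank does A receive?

Sorted (ascending): 131, 131, 135, 155, 155, 155, 167, 167
The 2 values of 131 occupy positions 1–2 → average rank (1+2)/2 = 1.5.
The 3 values of 155 occupy positions 4–6 → average rank 5.
The 2 values of 167 occupy positions 7–8 → average rank (7+8)/2 = 7.5.
A has value 135 mmHg → rank 3.

3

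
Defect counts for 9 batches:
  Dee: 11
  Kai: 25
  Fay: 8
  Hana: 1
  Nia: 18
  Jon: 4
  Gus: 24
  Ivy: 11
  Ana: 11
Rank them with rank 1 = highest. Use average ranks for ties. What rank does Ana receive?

Sorted (descending): 25, 24, 18, 11, 11, 11, 8, 4, 1
The 3 values of 11 occupy positions 4–6 → average rank 5.
Ana has value 11 → rank 5.

5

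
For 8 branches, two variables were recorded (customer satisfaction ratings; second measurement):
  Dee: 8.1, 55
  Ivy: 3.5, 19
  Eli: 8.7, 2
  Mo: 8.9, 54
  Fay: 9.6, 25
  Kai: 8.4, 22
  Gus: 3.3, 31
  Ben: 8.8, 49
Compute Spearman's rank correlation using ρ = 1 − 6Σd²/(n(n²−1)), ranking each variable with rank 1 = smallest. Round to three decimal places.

Ranks of variable 1: 3, 2, 5, 7, 8, 4, 1, 6
Ranks of variable 2: 8, 2, 1, 7, 4, 3, 5, 6
d = r₁ − r₂: -5, 0, 4, 0, 4, 1, -4, 0
d²: 25, 0, 16, 0, 16, 1, 16, 0; Σd² = 74
ρ = 1 − 6·74/(8·63) = 1 − 444/504 = 0.119

0.119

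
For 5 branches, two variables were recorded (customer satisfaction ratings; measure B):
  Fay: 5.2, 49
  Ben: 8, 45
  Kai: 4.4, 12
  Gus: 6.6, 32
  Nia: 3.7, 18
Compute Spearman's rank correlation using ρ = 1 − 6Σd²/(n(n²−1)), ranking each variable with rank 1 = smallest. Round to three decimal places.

Ranks of variable 1: 3, 5, 2, 4, 1
Ranks of variable 2: 5, 4, 1, 3, 2
d = r₁ − r₂: -2, 1, 1, 1, -1
d²: 4, 1, 1, 1, 1; Σd² = 8
ρ = 1 − 6·8/(5·24) = 1 − 48/120 = 0.600

0.600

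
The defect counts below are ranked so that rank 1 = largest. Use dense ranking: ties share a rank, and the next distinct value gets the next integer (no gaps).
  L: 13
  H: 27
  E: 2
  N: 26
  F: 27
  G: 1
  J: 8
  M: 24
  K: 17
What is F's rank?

1

Sorted (descending): 27, 27, 26, 24, 17, 13, 8, 2, 1
The 2 values of 27 share dense rank 1.
Remaining distinct values take the next consecutive integers.
F has value 27 → rank 1.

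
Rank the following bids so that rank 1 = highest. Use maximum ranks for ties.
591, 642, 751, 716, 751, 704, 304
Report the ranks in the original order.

Sorted (descending): 751, 751, 716, 704, 642, 591, 304
The 2 values of 751 occupy positions 1–2 → each gets rank 2.

6, 5, 2, 3, 2, 4, 7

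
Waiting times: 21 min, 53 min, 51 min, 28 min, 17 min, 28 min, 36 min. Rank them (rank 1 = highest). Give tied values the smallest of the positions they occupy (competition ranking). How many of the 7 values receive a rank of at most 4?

5

Sorted (descending): 53, 51, 36, 28, 28, 21, 17
The 2 values of 28 occupy positions 4–5 → each gets rank 4.
Ranks ≤ 4: {1, 2, 3, 4, 4} → 5 values.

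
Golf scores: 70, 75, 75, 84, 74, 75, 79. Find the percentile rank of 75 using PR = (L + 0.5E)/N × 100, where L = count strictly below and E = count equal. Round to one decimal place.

N = 7.
Strictly below 75: 2. Equal to 75: 3.
PR = (2 + 0.5·3)/7 × 100 = 50.0

50.0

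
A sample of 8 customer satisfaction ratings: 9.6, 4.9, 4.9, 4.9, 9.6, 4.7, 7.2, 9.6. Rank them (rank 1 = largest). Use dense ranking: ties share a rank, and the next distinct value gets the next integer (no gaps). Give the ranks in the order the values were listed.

1, 3, 3, 3, 1, 4, 2, 1

Sorted (descending): 9.6, 9.6, 9.6, 7.2, 4.9, 4.9, 4.9, 4.7
The 3 values of 9.6 share dense rank 1.
The 3 values of 4.9 share dense rank 3.
Remaining distinct values take the next consecutive integers.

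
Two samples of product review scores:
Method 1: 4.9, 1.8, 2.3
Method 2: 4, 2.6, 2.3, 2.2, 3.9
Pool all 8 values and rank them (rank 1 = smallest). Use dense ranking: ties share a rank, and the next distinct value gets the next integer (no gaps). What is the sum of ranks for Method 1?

Sorted (ascending): 1.8, 2.2, 2.3, 2.3, 2.6, 3.9, 4, 4.9
The 2 values of 2.3 share dense rank 3.
Remaining distinct values take the next consecutive integers.
Method 1 values → pooled ranks: 4.9→7, 1.8→1, 2.3→3
Rank sum = 7 + 1 + 3 = 11

11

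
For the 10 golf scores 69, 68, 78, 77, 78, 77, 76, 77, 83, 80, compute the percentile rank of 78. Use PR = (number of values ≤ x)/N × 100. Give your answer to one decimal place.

80.0

N = 10.
Strictly below 78: 6. Equal to 78: 2.
PR = 8/10 × 100 = 80.0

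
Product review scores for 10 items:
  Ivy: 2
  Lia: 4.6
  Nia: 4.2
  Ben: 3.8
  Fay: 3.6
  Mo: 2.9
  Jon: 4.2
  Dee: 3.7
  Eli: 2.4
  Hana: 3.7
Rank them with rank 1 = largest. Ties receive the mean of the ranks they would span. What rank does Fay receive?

7

Sorted (descending): 4.6, 4.2, 4.2, 3.8, 3.7, 3.7, 3.6, 2.9, 2.4, 2
The 2 values of 4.2 occupy positions 2–3 → average rank (2+3)/2 = 2.5.
The 2 values of 3.7 occupy positions 5–6 → average rank (5+6)/2 = 5.5.
Fay has value 3.6 → rank 7.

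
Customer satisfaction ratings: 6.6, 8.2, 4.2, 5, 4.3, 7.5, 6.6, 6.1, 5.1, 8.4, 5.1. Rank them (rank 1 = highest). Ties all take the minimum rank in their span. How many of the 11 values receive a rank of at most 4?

Sorted (descending): 8.4, 8.2, 7.5, 6.6, 6.6, 6.1, 5.1, 5.1, 5, 4.3, 4.2
The 2 values of 6.6 occupy positions 4–5 → each gets rank 4.
The 2 values of 5.1 occupy positions 7–8 → each gets rank 7.
Ranks ≤ 4: {1, 2, 3, 4, 4} → 5 values.

5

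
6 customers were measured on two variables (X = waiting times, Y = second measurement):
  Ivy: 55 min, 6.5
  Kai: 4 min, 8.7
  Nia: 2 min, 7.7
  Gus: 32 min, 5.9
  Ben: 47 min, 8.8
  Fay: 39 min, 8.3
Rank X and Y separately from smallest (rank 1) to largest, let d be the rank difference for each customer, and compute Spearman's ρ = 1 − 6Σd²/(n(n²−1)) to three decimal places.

Ranks of variable 1: 6, 2, 1, 3, 5, 4
Ranks of variable 2: 2, 5, 3, 1, 6, 4
d = r₁ − r₂: 4, -3, -2, 2, -1, 0
d²: 16, 9, 4, 4, 1, 0; Σd² = 34
ρ = 1 − 6·34/(6·35) = 1 − 204/210 = 0.029

0.029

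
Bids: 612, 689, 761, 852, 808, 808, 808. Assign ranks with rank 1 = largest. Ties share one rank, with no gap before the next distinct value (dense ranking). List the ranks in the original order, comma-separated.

Sorted (descending): 852, 808, 808, 808, 761, 689, 612
The 3 values of 808 share dense rank 2.
Remaining distinct values take the next consecutive integers.

5, 4, 3, 1, 2, 2, 2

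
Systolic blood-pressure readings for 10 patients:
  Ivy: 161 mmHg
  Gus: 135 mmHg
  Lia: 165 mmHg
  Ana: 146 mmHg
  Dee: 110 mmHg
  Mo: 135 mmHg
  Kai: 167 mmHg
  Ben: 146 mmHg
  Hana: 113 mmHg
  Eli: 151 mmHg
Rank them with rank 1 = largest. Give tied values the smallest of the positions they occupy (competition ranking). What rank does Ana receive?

5

Sorted (descending): 167, 165, 161, 151, 146, 146, 135, 135, 113, 110
The 2 values of 146 occupy positions 5–6 → each gets rank 5.
The 2 values of 135 occupy positions 7–8 → each gets rank 7.
Ana has value 146 mmHg → rank 5.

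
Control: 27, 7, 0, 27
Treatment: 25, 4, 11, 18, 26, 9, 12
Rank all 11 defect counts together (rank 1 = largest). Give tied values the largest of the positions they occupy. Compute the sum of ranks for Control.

24

Sorted (descending): 27, 27, 26, 25, 18, 12, 11, 9, 7, 4, 0
The 2 values of 27 occupy positions 1–2 → each gets rank 2.
Control values → pooled ranks: 27→2, 7→9, 0→11, 27→2
Rank sum = 2 + 9 + 11 + 2 = 24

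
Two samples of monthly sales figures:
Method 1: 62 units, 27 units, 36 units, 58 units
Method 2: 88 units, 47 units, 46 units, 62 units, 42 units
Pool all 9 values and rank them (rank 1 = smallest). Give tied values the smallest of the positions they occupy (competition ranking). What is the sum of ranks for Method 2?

28

Sorted (ascending): 27, 36, 42, 46, 47, 58, 62, 62, 88
The 2 values of 62 occupy positions 7–8 → each gets rank 7.
Method 2 values → pooled ranks: 88→9, 47→5, 46→4, 62→7, 42→3
Rank sum = 9 + 5 + 4 + 7 + 3 = 28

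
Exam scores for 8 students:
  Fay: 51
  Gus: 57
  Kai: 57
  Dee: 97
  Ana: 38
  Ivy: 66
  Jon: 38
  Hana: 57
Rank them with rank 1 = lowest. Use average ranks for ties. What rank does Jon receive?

Sorted (ascending): 38, 38, 51, 57, 57, 57, 66, 97
The 2 values of 38 occupy positions 1–2 → average rank (1+2)/2 = 1.5.
The 3 values of 57 occupy positions 4–6 → average rank 5.
Jon has value 38 → rank 1.5.

1.5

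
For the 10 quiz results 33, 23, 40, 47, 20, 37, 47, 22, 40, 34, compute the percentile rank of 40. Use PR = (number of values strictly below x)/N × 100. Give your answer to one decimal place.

60.0

N = 10.
Strictly below 40: 6. Equal to 40: 2.
PR = 6/10 × 100 = 60.0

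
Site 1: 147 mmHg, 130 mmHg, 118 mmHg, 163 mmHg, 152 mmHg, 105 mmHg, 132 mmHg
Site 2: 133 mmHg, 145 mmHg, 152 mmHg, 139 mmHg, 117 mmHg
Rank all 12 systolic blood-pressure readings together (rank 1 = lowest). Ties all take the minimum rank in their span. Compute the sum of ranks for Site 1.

44

Sorted (ascending): 105, 117, 118, 130, 132, 133, 139, 145, 147, 152, 152, 163
The 2 values of 152 occupy positions 10–11 → each gets rank 10.
Site 1 values → pooled ranks: 147→9, 130→4, 118→3, 163→12, 152→10, 105→1, 132→5
Rank sum = 9 + 4 + 3 + 12 + 10 + 1 + 5 = 44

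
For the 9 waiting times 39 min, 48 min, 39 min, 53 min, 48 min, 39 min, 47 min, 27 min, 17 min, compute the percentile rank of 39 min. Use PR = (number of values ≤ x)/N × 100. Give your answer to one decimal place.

55.6

N = 9.
Strictly below 39: 2. Equal to 39: 3.
PR = 5/9 × 100 = 55.6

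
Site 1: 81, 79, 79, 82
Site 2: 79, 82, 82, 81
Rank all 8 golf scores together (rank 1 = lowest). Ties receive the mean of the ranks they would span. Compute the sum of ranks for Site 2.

20.5

Sorted (ascending): 79, 79, 79, 81, 81, 82, 82, 82
The 3 values of 79 occupy positions 1–3 → average rank 2.
The 2 values of 81 occupy positions 4–5 → average rank (4+5)/2 = 4.5.
The 3 values of 82 occupy positions 6–8 → average rank 7.
Site 2 values → pooled ranks: 79→2, 82→7, 82→7, 81→4.5
Rank sum = 2 + 7 + 7 + 4.5 = 20.5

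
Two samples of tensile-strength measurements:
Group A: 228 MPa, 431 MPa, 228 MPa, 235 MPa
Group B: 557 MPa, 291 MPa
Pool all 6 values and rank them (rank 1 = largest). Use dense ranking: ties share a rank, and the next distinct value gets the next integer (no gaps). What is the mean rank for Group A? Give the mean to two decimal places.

Sorted (descending): 557, 431, 291, 235, 228, 228
The 2 values of 228 share dense rank 5.
Remaining distinct values take the next consecutive integers.
Group A values → pooled ranks: 228→5, 431→2, 228→5, 235→4
Mean rank = (5 + 2 + 5 + 4) / 4 = 4.00

4.00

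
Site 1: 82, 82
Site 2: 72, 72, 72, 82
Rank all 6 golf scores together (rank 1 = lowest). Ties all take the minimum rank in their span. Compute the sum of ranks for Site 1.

8

Sorted (ascending): 72, 72, 72, 82, 82, 82
The 3 values of 72 occupy positions 1–3 → each gets rank 1.
The 3 values of 82 occupy positions 4–6 → each gets rank 4.
Site 1 values → pooled ranks: 82→4, 82→4
Rank sum = 4 + 4 = 8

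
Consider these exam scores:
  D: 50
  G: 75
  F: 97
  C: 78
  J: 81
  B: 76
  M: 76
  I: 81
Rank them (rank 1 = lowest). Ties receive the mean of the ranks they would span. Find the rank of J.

6.5

Sorted (ascending): 50, 75, 76, 76, 78, 81, 81, 97
The 2 values of 76 occupy positions 3–4 → average rank (3+4)/2 = 3.5.
The 2 values of 81 occupy positions 6–7 → average rank (6+7)/2 = 6.5.
J has value 81 → rank 6.5.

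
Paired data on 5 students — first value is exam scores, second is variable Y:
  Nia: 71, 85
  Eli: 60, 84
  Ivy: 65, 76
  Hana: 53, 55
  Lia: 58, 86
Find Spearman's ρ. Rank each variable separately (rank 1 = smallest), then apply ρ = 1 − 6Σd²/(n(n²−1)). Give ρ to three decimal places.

Ranks of variable 1: 5, 3, 4, 1, 2
Ranks of variable 2: 4, 3, 2, 1, 5
d = r₁ − r₂: 1, 0, 2, 0, -3
d²: 1, 0, 4, 0, 9; Σd² = 14
ρ = 1 − 6·14/(5·24) = 1 − 84/120 = 0.300

0.300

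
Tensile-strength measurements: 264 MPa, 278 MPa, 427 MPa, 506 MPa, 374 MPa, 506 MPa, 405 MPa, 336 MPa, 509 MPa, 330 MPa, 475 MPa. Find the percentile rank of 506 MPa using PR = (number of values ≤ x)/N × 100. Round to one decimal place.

N = 11.
Strictly below 506: 8. Equal to 506: 2.
PR = 10/11 × 100 = 90.9

90.9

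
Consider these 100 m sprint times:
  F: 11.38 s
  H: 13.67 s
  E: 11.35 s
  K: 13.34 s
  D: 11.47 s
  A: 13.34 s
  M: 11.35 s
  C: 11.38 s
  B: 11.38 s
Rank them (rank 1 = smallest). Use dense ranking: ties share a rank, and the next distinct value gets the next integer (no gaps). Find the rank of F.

2

Sorted (ascending): 11.35, 11.35, 11.38, 11.38, 11.38, 11.47, 13.34, 13.34, 13.67
The 2 values of 11.35 share dense rank 1.
The 3 values of 11.38 share dense rank 2.
The 2 values of 13.34 share dense rank 4.
Remaining distinct values take the next consecutive integers.
F has value 11.38 s → rank 2.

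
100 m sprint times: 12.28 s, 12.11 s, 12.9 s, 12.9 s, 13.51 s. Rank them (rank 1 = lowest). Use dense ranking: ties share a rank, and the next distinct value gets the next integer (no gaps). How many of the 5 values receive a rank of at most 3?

4

Sorted (ascending): 12.11, 12.28, 12.9, 12.9, 13.51
The 2 values of 12.9 share dense rank 3.
Remaining distinct values take the next consecutive integers.
Ranks ≤ 3: {1, 2, 3, 3} → 4 values.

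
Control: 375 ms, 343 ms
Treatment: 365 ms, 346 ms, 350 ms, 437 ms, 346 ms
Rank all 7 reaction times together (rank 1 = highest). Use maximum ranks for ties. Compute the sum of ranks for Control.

Sorted (descending): 437, 375, 365, 350, 346, 346, 343
The 2 values of 346 occupy positions 5–6 → each gets rank 6.
Control values → pooled ranks: 375→2, 343→7
Rank sum = 2 + 7 = 9

9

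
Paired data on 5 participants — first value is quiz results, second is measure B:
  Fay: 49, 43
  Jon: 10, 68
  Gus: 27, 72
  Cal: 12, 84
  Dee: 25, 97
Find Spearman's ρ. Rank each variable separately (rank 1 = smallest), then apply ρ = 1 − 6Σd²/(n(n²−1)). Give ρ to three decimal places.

Ranks of variable 1: 5, 1, 4, 2, 3
Ranks of variable 2: 1, 2, 3, 4, 5
d = r₁ − r₂: 4, -1, 1, -2, -2
d²: 16, 1, 1, 4, 4; Σd² = 26
ρ = 1 − 6·26/(5·24) = 1 − 156/120 = -0.300

-0.300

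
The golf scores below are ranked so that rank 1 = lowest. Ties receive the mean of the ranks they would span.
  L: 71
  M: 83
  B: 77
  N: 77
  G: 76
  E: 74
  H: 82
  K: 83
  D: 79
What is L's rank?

Sorted (ascending): 71, 74, 76, 77, 77, 79, 82, 83, 83
The 2 values of 77 occupy positions 4–5 → average rank (4+5)/2 = 4.5.
The 2 values of 83 occupy positions 8–9 → average rank (8+9)/2 = 8.5.
L has value 71 → rank 1.

1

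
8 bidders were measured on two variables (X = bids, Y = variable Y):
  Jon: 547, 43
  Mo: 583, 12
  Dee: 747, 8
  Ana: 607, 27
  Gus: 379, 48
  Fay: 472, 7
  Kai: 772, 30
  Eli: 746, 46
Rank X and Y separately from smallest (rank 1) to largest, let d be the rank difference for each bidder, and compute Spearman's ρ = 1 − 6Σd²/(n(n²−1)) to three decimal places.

Ranks of variable 1: 3, 4, 7, 5, 1, 2, 8, 6
Ranks of variable 2: 6, 3, 2, 4, 8, 1, 5, 7
d = r₁ − r₂: -3, 1, 5, 1, -7, 1, 3, -1
d²: 9, 1, 25, 1, 49, 1, 9, 1; Σd² = 96
ρ = 1 − 6·96/(8·63) = 1 − 576/504 = -0.143

-0.143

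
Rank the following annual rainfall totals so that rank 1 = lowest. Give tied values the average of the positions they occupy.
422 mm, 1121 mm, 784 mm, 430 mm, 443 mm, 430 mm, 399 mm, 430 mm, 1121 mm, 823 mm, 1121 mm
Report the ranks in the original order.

2, 10, 7, 4, 6, 4, 1, 4, 10, 8, 10

Sorted (ascending): 399, 422, 430, 430, 430, 443, 784, 823, 1121, 1121, 1121
The 3 values of 430 occupy positions 3–5 → average rank 4.
The 3 values of 1121 occupy positions 9–11 → average rank 10.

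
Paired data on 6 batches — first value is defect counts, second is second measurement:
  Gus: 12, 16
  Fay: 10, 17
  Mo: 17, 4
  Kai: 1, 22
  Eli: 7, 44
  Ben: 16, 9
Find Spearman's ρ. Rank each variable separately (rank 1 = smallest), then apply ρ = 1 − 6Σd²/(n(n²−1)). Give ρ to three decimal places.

Ranks of variable 1: 4, 3, 6, 1, 2, 5
Ranks of variable 2: 3, 4, 1, 5, 6, 2
d = r₁ − r₂: 1, -1, 5, -4, -4, 3
d²: 1, 1, 25, 16, 16, 9; Σd² = 68
ρ = 1 − 6·68/(6·35) = 1 − 408/210 = -0.943

-0.943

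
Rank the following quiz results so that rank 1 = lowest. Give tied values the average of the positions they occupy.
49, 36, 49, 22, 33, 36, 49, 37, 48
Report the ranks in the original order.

8, 3.5, 8, 1, 2, 3.5, 8, 5, 6

Sorted (ascending): 22, 33, 36, 36, 37, 48, 49, 49, 49
The 2 values of 36 occupy positions 3–4 → average rank (3+4)/2 = 3.5.
The 3 values of 49 occupy positions 7–9 → average rank 8.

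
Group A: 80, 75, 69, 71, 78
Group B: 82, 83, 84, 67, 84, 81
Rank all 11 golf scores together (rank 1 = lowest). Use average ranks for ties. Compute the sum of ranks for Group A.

20

Sorted (ascending): 67, 69, 71, 75, 78, 80, 81, 82, 83, 84, 84
The 2 values of 84 occupy positions 10–11 → average rank (10+11)/2 = 10.5.
Group A values → pooled ranks: 80→6, 75→4, 69→2, 71→3, 78→5
Rank sum = 6 + 4 + 2 + 3 + 5 = 20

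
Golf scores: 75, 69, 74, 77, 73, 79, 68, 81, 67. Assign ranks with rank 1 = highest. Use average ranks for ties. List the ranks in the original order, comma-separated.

4, 7, 5, 3, 6, 2, 8, 1, 9

Sorted (descending): 81, 79, 77, 75, 74, 73, 69, 68, 67
No ties — each value takes its position as its rank.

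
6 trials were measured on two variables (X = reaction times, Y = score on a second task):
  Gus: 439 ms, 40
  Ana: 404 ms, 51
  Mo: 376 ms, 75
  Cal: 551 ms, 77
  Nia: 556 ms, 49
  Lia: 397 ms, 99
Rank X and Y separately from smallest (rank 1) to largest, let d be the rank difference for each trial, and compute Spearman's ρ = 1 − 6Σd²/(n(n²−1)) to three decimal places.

Ranks of variable 1: 4, 3, 1, 5, 6, 2
Ranks of variable 2: 1, 3, 4, 5, 2, 6
d = r₁ − r₂: 3, 0, -3, 0, 4, -4
d²: 9, 0, 9, 0, 16, 16; Σd² = 50
ρ = 1 − 6·50/(6·35) = 1 − 300/210 = -0.429

-0.429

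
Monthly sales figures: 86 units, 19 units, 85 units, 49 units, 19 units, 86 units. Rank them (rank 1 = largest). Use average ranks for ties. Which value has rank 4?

49

Sorted (descending): 86, 86, 85, 49, 19, 19
The 2 values of 86 occupy positions 1–2 → average rank (1+2)/2 = 1.5.
The 2 values of 19 occupy positions 5–6 → average rank (5+6)/2 = 5.5.
Rank 4 → value 49.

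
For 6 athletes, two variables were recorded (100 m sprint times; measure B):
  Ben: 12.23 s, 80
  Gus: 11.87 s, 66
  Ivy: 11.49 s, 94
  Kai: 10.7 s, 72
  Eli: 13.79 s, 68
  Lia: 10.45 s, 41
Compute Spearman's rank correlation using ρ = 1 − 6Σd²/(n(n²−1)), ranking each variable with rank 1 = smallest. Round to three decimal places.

0.257

Ranks of variable 1: 5, 4, 3, 2, 6, 1
Ranks of variable 2: 5, 2, 6, 4, 3, 1
d = r₁ − r₂: 0, 2, -3, -2, 3, 0
d²: 0, 4, 9, 4, 9, 0; Σd² = 26
ρ = 1 − 6·26/(6·35) = 1 − 156/210 = 0.257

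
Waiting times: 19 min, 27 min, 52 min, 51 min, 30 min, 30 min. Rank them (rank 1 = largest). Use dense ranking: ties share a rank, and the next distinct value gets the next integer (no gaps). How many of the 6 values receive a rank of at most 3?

Sorted (descending): 52, 51, 30, 30, 27, 19
The 2 values of 30 share dense rank 3.
Remaining distinct values take the next consecutive integers.
Ranks ≤ 3: {1, 2, 3, 3} → 4 values.

4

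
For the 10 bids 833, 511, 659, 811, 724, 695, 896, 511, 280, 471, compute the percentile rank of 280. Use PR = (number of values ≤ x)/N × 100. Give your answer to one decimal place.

10.0

N = 10.
Strictly below 280: 0. Equal to 280: 1.
PR = 1/10 × 100 = 10.0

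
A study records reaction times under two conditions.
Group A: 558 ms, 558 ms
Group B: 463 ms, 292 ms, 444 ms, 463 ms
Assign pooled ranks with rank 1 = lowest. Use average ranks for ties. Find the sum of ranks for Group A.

Sorted (ascending): 292, 444, 463, 463, 558, 558
The 2 values of 463 occupy positions 3–4 → average rank (3+4)/2 = 3.5.
The 2 values of 558 occupy positions 5–6 → average rank (5+6)/2 = 5.5.
Group A values → pooled ranks: 558→5.5, 558→5.5
Rank sum = 5.5 + 5.5 = 11

11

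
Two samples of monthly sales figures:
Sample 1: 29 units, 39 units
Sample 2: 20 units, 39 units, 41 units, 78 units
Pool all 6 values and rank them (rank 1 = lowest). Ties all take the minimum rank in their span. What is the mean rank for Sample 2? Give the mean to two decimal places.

3.75

Sorted (ascending): 20, 29, 39, 39, 41, 78
The 2 values of 39 occupy positions 3–4 → each gets rank 3.
Sample 2 values → pooled ranks: 20→1, 39→3, 41→5, 78→6
Mean rank = (1 + 3 + 5 + 6) / 4 = 3.75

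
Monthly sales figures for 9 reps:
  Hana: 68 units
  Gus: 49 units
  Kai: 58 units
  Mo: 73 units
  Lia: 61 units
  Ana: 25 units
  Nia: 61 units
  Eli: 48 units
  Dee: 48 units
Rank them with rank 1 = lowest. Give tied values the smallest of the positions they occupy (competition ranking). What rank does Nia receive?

6

Sorted (ascending): 25, 48, 48, 49, 58, 61, 61, 68, 73
The 2 values of 48 occupy positions 2–3 → each gets rank 2.
The 2 values of 61 occupy positions 6–7 → each gets rank 6.
Nia has value 61 units → rank 6.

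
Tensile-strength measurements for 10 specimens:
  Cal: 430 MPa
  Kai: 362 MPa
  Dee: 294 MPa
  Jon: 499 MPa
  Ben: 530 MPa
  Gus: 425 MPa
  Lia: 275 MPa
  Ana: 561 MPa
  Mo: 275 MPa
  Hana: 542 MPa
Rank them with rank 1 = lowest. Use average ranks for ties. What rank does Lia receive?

Sorted (ascending): 275, 275, 294, 362, 425, 430, 499, 530, 542, 561
The 2 values of 275 occupy positions 1–2 → average rank (1+2)/2 = 1.5.
Lia has value 275 MPa → rank 1.5.

1.5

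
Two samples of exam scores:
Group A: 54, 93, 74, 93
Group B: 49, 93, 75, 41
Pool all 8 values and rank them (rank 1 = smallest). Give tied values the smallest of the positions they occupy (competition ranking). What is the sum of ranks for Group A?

19

Sorted (ascending): 41, 49, 54, 74, 75, 93, 93, 93
The 3 values of 93 occupy positions 6–8 → each gets rank 6.
Group A values → pooled ranks: 54→3, 93→6, 74→4, 93→6
Rank sum = 3 + 6 + 4 + 6 = 19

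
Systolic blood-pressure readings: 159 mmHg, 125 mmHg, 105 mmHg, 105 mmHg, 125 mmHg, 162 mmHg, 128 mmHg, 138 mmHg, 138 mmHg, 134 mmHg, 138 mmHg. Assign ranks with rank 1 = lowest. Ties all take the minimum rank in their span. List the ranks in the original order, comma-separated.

10, 3, 1, 1, 3, 11, 5, 7, 7, 6, 7

Sorted (ascending): 105, 105, 125, 125, 128, 134, 138, 138, 138, 159, 162
The 2 values of 105 occupy positions 1–2 → each gets rank 1.
The 2 values of 125 occupy positions 3–4 → each gets rank 3.
The 3 values of 138 occupy positions 7–9 → each gets rank 7.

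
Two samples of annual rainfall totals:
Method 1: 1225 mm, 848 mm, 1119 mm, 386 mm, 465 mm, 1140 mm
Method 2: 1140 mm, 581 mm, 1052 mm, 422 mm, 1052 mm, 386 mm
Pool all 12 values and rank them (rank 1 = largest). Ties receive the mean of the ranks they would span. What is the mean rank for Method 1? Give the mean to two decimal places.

5.83

Sorted (descending): 1225, 1140, 1140, 1119, 1052, 1052, 848, 581, 465, 422, 386, 386
The 2 values of 1140 occupy positions 2–3 → average rank (2+3)/2 = 2.5.
The 2 values of 1052 occupy positions 5–6 → average rank (5+6)/2 = 5.5.
The 2 values of 386 occupy positions 11–12 → average rank (11+12)/2 = 11.5.
Method 1 values → pooled ranks: 1225→1, 848→7, 1119→4, 386→11.5, 465→9, 1140→2.5
Mean rank = (1 + 7 + 4 + 11.5 + 9 + 2.5) / 6 = 5.83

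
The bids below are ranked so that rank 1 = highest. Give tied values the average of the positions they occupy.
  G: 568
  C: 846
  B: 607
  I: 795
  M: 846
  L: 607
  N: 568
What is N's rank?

Sorted (descending): 846, 846, 795, 607, 607, 568, 568
The 2 values of 846 occupy positions 1–2 → average rank (1+2)/2 = 1.5.
The 2 values of 607 occupy positions 4–5 → average rank (4+5)/2 = 4.5.
The 2 values of 568 occupy positions 6–7 → average rank (6+7)/2 = 6.5.
N has value 568 → rank 6.5.

6.5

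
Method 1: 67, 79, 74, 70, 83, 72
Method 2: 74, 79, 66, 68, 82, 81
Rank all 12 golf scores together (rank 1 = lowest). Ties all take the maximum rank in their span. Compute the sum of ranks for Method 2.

41

Sorted (ascending): 66, 67, 68, 70, 72, 74, 74, 79, 79, 81, 82, 83
The 2 values of 74 occupy positions 6–7 → each gets rank 7.
The 2 values of 79 occupy positions 8–9 → each gets rank 9.
Method 2 values → pooled ranks: 74→7, 79→9, 66→1, 68→3, 82→11, 81→10
Rank sum = 7 + 9 + 1 + 3 + 11 + 10 = 41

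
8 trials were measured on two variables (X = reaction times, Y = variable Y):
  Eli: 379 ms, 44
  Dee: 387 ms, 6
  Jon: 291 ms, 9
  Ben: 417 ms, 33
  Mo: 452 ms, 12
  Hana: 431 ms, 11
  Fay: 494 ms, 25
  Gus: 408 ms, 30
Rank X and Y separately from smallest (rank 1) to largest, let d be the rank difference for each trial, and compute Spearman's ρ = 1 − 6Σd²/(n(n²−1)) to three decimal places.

Ranks of variable 1: 2, 3, 1, 5, 7, 6, 8, 4
Ranks of variable 2: 8, 1, 2, 7, 4, 3, 5, 6
d = r₁ − r₂: -6, 2, -1, -2, 3, 3, 3, -2
d²: 36, 4, 1, 4, 9, 9, 9, 4; Σd² = 76
ρ = 1 − 6·76/(8·63) = 1 − 456/504 = 0.095

0.095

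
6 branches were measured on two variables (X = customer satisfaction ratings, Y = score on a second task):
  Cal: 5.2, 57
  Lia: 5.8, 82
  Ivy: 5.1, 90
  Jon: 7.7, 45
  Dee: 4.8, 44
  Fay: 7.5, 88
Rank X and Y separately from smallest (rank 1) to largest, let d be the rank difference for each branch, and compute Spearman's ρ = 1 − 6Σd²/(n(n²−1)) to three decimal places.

Ranks of variable 1: 3, 4, 2, 6, 1, 5
Ranks of variable 2: 3, 4, 6, 2, 1, 5
d = r₁ − r₂: 0, 0, -4, 4, 0, 0
d²: 0, 0, 16, 16, 0, 0; Σd² = 32
ρ = 1 − 6·32/(6·35) = 1 − 192/210 = 0.086

0.086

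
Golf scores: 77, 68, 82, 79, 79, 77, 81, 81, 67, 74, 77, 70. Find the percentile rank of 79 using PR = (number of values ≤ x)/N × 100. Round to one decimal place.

N = 12.
Strictly below 79: 7. Equal to 79: 2.
PR = 9/12 × 100 = 75.0

75.0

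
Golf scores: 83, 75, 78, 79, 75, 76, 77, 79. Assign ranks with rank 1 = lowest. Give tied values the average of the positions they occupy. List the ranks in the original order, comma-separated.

8, 1.5, 5, 6.5, 1.5, 3, 4, 6.5

Sorted (ascending): 75, 75, 76, 77, 78, 79, 79, 83
The 2 values of 75 occupy positions 1–2 → average rank (1+2)/2 = 1.5.
The 2 values of 79 occupy positions 6–7 → average rank (6+7)/2 = 6.5.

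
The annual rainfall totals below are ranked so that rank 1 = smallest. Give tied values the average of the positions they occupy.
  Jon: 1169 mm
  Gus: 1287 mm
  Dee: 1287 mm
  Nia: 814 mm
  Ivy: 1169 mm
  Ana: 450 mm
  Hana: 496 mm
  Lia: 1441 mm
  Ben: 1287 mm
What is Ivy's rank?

4.5

Sorted (ascending): 450, 496, 814, 1169, 1169, 1287, 1287, 1287, 1441
The 2 values of 1169 occupy positions 4–5 → average rank (4+5)/2 = 4.5.
The 3 values of 1287 occupy positions 6–8 → average rank 7.
Ivy has value 1169 mm → rank 4.5.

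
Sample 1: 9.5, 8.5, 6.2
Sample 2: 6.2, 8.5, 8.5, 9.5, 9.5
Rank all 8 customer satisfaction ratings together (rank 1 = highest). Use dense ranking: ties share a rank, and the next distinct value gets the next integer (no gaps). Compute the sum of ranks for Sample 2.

Sorted (descending): 9.5, 9.5, 9.5, 8.5, 8.5, 8.5, 6.2, 6.2
The 3 values of 9.5 share dense rank 1.
The 3 values of 8.5 share dense rank 2.
The 2 values of 6.2 share dense rank 3.
Sample 2 values → pooled ranks: 6.2→3, 8.5→2, 8.5→2, 9.5→1, 9.5→1
Rank sum = 3 + 2 + 2 + 1 + 1 = 9

9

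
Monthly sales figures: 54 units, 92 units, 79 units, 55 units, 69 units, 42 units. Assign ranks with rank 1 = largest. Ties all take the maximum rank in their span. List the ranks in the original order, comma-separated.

5, 1, 2, 4, 3, 6

Sorted (descending): 92, 79, 69, 55, 54, 42
No ties — each value takes its position as its rank.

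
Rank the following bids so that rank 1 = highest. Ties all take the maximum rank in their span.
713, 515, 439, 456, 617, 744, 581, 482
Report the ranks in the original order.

2, 5, 8, 7, 3, 1, 4, 6

Sorted (descending): 744, 713, 617, 581, 515, 482, 456, 439
No ties — each value takes its position as its rank.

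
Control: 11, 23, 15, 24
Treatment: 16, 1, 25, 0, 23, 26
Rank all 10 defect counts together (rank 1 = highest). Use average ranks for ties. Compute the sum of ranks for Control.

22.5

Sorted (descending): 26, 25, 24, 23, 23, 16, 15, 11, 1, 0
The 2 values of 23 occupy positions 4–5 → average rank (4+5)/2 = 4.5.
Control values → pooled ranks: 11→8, 23→4.5, 15→7, 24→3
Rank sum = 8 + 4.5 + 7 + 3 = 22.5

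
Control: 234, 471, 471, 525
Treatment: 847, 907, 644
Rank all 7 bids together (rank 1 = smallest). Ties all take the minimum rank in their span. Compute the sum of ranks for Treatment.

Sorted (ascending): 234, 471, 471, 525, 644, 847, 907
The 2 values of 471 occupy positions 2–3 → each gets rank 2.
Treatment values → pooled ranks: 847→6, 907→7, 644→5
Rank sum = 6 + 7 + 5 = 18

18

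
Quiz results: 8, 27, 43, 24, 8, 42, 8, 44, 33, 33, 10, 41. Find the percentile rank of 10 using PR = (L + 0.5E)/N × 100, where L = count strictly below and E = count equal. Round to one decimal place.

N = 12.
Strictly below 10: 3. Equal to 10: 1.
PR = (3 + 0.5·1)/12 × 100 = 29.2

29.2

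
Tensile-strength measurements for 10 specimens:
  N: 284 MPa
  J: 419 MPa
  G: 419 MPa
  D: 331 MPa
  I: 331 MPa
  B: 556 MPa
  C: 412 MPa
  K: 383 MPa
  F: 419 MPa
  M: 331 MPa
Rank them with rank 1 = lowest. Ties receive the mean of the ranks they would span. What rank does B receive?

Sorted (ascending): 284, 331, 331, 331, 383, 412, 419, 419, 419, 556
The 3 values of 331 occupy positions 2–4 → average rank 3.
The 3 values of 419 occupy positions 7–9 → average rank 8.
B has value 556 MPa → rank 10.

10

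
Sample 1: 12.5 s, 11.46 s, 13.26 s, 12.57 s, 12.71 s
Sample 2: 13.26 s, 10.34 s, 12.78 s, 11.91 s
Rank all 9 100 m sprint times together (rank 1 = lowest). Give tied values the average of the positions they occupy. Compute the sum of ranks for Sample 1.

Sorted (ascending): 10.34, 11.46, 11.91, 12.5, 12.57, 12.71, 12.78, 13.26, 13.26
The 2 values of 13.26 occupy positions 8–9 → average rank (8+9)/2 = 8.5.
Sample 1 values → pooled ranks: 12.5→4, 11.46→2, 13.26→8.5, 12.57→5, 12.71→6
Rank sum = 4 + 2 + 8.5 + 5 + 6 = 25.5

25.5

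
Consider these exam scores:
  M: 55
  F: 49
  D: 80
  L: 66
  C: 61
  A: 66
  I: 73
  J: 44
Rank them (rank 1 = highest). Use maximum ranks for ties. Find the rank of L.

4

Sorted (descending): 80, 73, 66, 66, 61, 55, 49, 44
The 2 values of 66 occupy positions 3–4 → each gets rank 4.
L has value 66 → rank 4.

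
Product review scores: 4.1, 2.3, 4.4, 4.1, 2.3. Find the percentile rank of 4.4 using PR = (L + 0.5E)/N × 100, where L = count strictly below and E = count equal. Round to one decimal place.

N = 5.
Strictly below 4.4: 4. Equal to 4.4: 1.
PR = (4 + 0.5·1)/5 × 100 = 90.0

90.0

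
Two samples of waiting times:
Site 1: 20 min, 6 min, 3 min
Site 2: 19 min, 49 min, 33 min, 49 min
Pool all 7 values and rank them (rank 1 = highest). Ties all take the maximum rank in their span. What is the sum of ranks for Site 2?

12

Sorted (descending): 49, 49, 33, 20, 19, 6, 3
The 2 values of 49 occupy positions 1–2 → each gets rank 2.
Site 2 values → pooled ranks: 19→5, 49→2, 33→3, 49→2
Rank sum = 5 + 2 + 3 + 2 = 12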